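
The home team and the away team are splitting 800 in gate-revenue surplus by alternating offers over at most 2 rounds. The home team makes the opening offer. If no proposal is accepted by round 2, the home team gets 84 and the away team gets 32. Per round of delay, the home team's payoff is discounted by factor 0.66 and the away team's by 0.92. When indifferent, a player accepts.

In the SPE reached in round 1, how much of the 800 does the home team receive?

141.28

Round 2 (the away team proposes): the home team gets 84 if talks fail, so the away team offers 84 and keeps 716.
Round 1 (the home team proposes): the away team can get 716 next round, worth 0.92 × 716 = 658.72 now. The home team offers 658.72 and keeps 800 − 658.72 = 141.28.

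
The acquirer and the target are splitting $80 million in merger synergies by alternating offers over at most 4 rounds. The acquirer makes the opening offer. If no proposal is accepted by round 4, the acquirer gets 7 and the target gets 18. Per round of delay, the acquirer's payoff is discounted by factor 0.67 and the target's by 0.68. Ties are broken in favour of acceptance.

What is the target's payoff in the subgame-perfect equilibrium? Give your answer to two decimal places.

Work backward from the last round.
Round 4 (the target proposes): the acquirer gets 7 if talks fail, so the target offers 7 and keeps 73.
Round 3 (the acquirer proposes): the target can get 73 next round, worth 0.68 × 73 = 49.64 now, so the acquirer offers 49.64, keeping 30.36.
Round 2 (the target proposes): the acquirer can get 30.36 next round, worth 0.67 × 30.36 = 20.3412 now. The target offers 20.3412 and keeps 80 − 20.3412 = 59.6588.
Round 1 (the acquirer proposes): the target can get 59.6588 next round, worth 0.68 × 59.6588 = 40.567984 now; the acquirer offers that and keeps 39.432016.

40.57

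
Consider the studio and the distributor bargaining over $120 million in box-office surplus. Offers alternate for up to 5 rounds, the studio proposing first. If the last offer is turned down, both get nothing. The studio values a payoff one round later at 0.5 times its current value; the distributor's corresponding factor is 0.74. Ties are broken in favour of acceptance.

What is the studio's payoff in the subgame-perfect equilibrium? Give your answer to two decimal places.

59.17

Round 5 (the studio proposes): rejection yields 0 for the distributor; the studio offers 0 and keeps 120.
Round 4 (the distributor proposes): the studio can get 120 next round, worth 0.5 × 120 = 60 now; the distributor offers that and keeps 60.
Round 3 (the studio proposes): the distributor can get 60 next round, worth 0.74 × 60 = 44.4 now; the studio offers that and keeps 75.6.
Round 2 (the distributor proposes): the studio can get 75.6 next round, worth 0.5 × 75.6 = 37.8 now; the distributor offers that and keeps 82.2.
Round 1 (the studio proposes): the distributor can get 82.2 next round, worth 0.74 × 82.2 = 60.828 now, so the studio offers 60.828, keeping 59.172.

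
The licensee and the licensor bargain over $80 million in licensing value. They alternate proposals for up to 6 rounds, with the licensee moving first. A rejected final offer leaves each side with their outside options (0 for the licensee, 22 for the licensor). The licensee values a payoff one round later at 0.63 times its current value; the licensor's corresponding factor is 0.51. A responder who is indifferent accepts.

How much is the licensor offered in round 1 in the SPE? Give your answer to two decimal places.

Round 6 (the licensor proposes): rejection yields 0 for the licensee; the licensor offers 0 and keeps 80.
Round 5 (the licensee proposes): the licensor can get 80 next round, worth 0.51 × 80 = 40.8 now. The licensee offers 40.8 and keeps 80 − 40.8 = 39.2.
Round 4 (the licensor proposes): the licensee can get 39.2 next round, worth 0.63 × 39.2 = 24.696 now; the licensor offers that and keeps 55.304.
Round 3 (the licensee proposes): the licensor can get 55.304 next round, worth 0.51 × 55.304 = 28.20504 now; the licensee offers that and keeps 51.79496.
Round 2 (the licensor proposes): the licensee can get 51.79496 next round, worth 0.63 × 51.79496 = 32.6308248 now; the licensor offers that and keeps 47.3691752.
Round 1 (the licensee proposes): the licensor can get 47.3691752 next round, worth 0.51 × 47.3691752 = 24.158279352 now, so the licensee offers 24.158279352, keeping 55.841720648.

24.16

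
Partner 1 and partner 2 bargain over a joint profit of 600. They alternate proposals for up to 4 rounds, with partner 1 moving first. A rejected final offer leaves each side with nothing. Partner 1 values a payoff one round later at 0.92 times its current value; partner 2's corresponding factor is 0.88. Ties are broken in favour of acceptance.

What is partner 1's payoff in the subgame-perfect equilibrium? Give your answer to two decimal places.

By backward induction:
Round 4 (partner 2 proposes): rejection yields 0 for partner 1; partner 2 offers 0 and keeps 600.
Round 3 (partner 1 proposes): partner 2 can get 600 next round, worth 0.88 × 600 = 528 now; partner 1 offers that and keeps 72.
Round 2 (partner 2 proposes): partner 1 can get 72 next round, worth 0.92 × 72 = 66.24 now, so partner 2 offers 66.24, keeping 533.76.
Round 1 (partner 1 proposes): partner 2 can get 533.76 next round, worth 0.88 × 533.76 = 469.7088 now; partner 1 offers that and keeps 130.2912.

130.29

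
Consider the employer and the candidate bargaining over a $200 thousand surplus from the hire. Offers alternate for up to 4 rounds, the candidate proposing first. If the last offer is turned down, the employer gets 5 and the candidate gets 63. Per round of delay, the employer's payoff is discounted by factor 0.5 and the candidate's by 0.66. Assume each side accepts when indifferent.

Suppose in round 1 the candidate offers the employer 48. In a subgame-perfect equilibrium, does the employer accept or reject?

Reject

Round 4 (the employer proposes): the candidate gets 63 if talks fail, so the employer offers 63 and keeps 137.
Round 3 (the candidate proposes): the employer can get 137 next round, worth 0.5 × 137 = 68.5 now, so the candidate offers 68.5, keeping 131.5.
Round 2 (the employer proposes): the candidate can get 131.5 next round, worth 0.66 × 131.5 = 86.79 now; the employer offers that and keeps 113.21.
So by rejecting in round 1, the employer gets 113.21 next round, worth 0.5 × 113.21 = 56.605 now.
Offer 48 < 56.605, so the employer rejects.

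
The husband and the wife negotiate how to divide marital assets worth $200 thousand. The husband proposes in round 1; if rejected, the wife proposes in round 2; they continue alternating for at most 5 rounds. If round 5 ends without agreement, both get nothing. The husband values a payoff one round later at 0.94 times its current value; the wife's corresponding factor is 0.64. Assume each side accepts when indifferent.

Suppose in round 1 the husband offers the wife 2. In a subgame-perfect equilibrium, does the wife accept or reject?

Reject

Round 5 (the husband proposes): rejection yields 0 for the wife; the husband offers 0 and keeps 200.
Round 4 (the wife proposes): the husband can get 200 next round, worth 0.94 × 200 = 188 now; the wife offers that and keeps 12.
Round 3 (the husband proposes): the wife can get 12 next round, worth 0.64 × 12 = 7.68 now; the husband offers that and keeps 192.32.
Round 2 (the wife proposes): the husband can get 192.32 next round, worth 0.94 × 192.32 = 180.7808 now; the wife offers that and keeps 19.2192.
So by rejecting in round 1, the wife gets 19.2192 next round, worth 0.64 × 19.2192 = 12.300288 now.
Offer 2 < 12.300288, so the wife rejects.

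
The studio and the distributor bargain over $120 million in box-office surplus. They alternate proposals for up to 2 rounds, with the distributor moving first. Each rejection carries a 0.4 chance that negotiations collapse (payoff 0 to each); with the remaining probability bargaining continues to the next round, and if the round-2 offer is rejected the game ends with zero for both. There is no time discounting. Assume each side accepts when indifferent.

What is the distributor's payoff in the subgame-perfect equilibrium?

48

Round 2 (the studio proposes): the distributor will accept anything ≥ 0, so the studio offers 0 and keeps 120.
Round 1 (the distributor proposes): rejecting gives the studio an expected 0.6 × 120 = 72. The distributor offers 72 and keeps 120 − 72 = 48.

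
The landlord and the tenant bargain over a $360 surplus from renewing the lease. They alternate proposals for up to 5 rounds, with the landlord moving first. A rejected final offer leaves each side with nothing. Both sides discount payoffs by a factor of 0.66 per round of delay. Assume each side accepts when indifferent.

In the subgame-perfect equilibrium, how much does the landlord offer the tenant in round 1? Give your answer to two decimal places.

Round 5 (the landlord proposes): the tenant will accept anything ≥ 0, so the landlord offers 0 and keeps 360.
Round 4 (the tenant proposes): the landlord can get 360 next round, worth 0.66 × 360 = 237.6 now. The tenant offers 237.6 and keeps 360 − 237.6 = 122.4.
Round 3 (the landlord proposes): the tenant can get 122.4 next round, worth 0.66 × 122.4 = 80.784 now; the landlord offers that and keeps 279.216.
Round 2 (the tenant proposes): the landlord can get 279.216 next round, worth 0.66 × 279.216 = 184.28256 now. The tenant offers 184.28256 and keeps 360 − 184.28256 = 175.71744.
Round 1 (the landlord proposes): the tenant can get 175.71744 next round, worth 0.66 × 175.71744 = 115.9735104 now. The landlord offers 115.9735104 and keeps 360 − 115.9735104 = 244.0264896.

115.97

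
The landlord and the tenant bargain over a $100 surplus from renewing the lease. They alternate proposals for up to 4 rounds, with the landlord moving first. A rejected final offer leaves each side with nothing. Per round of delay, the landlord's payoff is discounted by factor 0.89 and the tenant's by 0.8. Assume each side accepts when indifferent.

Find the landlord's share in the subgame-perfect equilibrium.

34.24

Work backward from the last round.
Round 4 (the tenant proposes): rejection yields 0 for the landlord; the tenant offers 0 and keeps 100.
Round 3 (the landlord proposes): the tenant can get 100 next round, worth 0.8 × 100 = 80 now, so the landlord offers 80, keeping 20.
Round 2 (the tenant proposes): the landlord can get 20 next round, worth 0.89 × 20 = 17.8 now, so the tenant offers 17.8, keeping 82.2.
Round 1 (the landlord proposes): the tenant can get 82.2 next round, worth 0.8 × 82.2 = 65.76 now; the landlord offers that and keeps 34.24.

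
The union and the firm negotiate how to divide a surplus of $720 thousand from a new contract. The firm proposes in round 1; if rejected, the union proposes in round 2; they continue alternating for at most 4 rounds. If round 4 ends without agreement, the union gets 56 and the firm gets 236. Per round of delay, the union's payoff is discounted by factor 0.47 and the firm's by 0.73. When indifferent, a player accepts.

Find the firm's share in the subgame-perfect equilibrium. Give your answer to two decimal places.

550.58

Solve by backward induction from round 4.
Round 4 (the union proposes): the firm gets 236 if talks fail, so the union offers 236 and keeps 484.
Round 3 (the firm proposes): the union can get 484 next round, worth 0.47 × 484 = 227.48 now. The firm offers 227.48 and keeps 720 − 227.48 = 492.52.
Round 2 (the union proposes): the firm can get 492.52 next round, worth 0.73 × 492.52 = 359.5396 now, so the union offers 359.5396, keeping 360.4604.
Round 1 (the firm proposes): the union can get 360.4604 next round, worth 0.47 × 360.4604 = 169.416388 now. The firm offers 169.416388 and keeps 720 − 169.416388 = 550.583612.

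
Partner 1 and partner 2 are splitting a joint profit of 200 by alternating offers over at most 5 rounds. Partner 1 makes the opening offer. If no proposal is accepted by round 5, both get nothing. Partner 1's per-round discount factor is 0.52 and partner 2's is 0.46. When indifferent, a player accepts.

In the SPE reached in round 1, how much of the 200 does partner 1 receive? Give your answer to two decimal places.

Solve by backward induction from round 5.
Round 5 (partner 1 proposes): rejection yields 0 for partner 2; partner 1 offers 0 and keeps 200.
Round 4 (partner 2 proposes): partner 1 can get 200 next round, worth 0.52 × 200 = 104 now; partner 2 offers that and keeps 96.
Round 3 (partner 1 proposes): partner 2 can get 96 next round, worth 0.46 × 96 = 44.16 now. Partner 1 offers 44.16 and keeps 200 − 44.16 = 155.84.
Round 2 (partner 2 proposes): partner 1 can get 155.84 next round, worth 0.52 × 155.84 = 81.0368 now; partner 2 offers that and keeps 118.9632.
Round 1 (partner 1 proposes): partner 2 can get 118.9632 next round, worth 0.46 × 118.9632 = 54.723072 now. Partner 1 offers 54.723072 and keeps 200 − 54.723072 = 145.276928.

145.28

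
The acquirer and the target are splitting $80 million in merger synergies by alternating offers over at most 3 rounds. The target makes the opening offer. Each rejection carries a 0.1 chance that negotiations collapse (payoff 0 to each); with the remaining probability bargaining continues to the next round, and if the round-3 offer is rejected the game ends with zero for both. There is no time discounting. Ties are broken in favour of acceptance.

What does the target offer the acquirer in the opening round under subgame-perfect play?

By backward induction:
Round 3 (the target proposes): rejection yields 0 for the acquirer; the target offers 0 and keeps 80.
Round 2 (the acquirer proposes): rejecting gives the target an expected 0.9 × 80 = 72. The acquirer offers 72 and keeps 80 − 72 = 8.
Round 1 (the target proposes): rejecting gives the acquirer an expected 0.9 × 8 = 7.2; the target offers that and keeps 72.8.

7.2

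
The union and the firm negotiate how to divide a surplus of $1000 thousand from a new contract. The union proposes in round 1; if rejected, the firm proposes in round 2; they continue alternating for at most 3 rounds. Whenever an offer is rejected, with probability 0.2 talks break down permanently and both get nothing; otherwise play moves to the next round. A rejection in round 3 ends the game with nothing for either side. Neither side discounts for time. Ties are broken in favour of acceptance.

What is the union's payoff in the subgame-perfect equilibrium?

840

Round 3 (the union proposes): the firm will accept anything ≥ 0, so the union offers 0 and keeps 1000.
Round 2 (the firm proposes): rejecting gives the union an expected 0.8 × 1000 = 800, so the firm offers 800, keeping 200.
Round 1 (the union proposes): rejecting gives the firm an expected 0.8 × 200 = 160; the union offers that and keeps 840.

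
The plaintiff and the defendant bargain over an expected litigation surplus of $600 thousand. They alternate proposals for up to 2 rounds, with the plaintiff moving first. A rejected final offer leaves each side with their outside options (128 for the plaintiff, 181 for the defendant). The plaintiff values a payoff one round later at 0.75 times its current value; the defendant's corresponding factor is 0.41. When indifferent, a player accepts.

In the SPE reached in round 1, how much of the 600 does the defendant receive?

Round 2 (the defendant proposes): the plaintiff gets 128 if talks fail, so the defendant offers 128 and keeps 472.
Round 1 (the plaintiff proposes): the defendant can get 472 next round, worth 0.41 × 472 = 193.52 now; the plaintiff offers that and keeps 406.48.

193.52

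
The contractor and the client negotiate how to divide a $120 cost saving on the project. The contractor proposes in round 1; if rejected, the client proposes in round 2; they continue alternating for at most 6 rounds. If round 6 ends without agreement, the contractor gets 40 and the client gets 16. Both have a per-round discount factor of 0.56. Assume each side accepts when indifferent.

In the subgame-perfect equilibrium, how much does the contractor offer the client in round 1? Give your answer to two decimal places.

Round 6 (the client proposes): the contractor gets 40 if talks fail, so the client offers 40 and keeps 80.
Round 5 (the contractor proposes): the client can get 80 next round, worth 0.56 × 80 = 44.8 now; the contractor offers that and keeps 75.2.
Round 4 (the client proposes): the contractor can get 75.2 next round, worth 0.56 × 75.2 = 42.112 now. The client offers 42.112 and keeps 120 − 42.112 = 77.888.
Round 3 (the contractor proposes): the client can get 77.888 next round, worth 0.56 × 77.888 = 43.61728 now. The contractor offers 43.61728 and keeps 120 − 43.61728 = 76.38272.
Round 2 (the client proposes): the contractor can get 76.38272 next round, worth 0.56 × 76.38272 = 42.7743232 now; the client offers that and keeps 77.2256768.
Round 1 (the contractor proposes): the client can get 77.2256768 next round, worth 0.56 × 77.2256768 = 43.246379008 now, so the contractor offers 43.246379008, keeping 76.753620992.

43.25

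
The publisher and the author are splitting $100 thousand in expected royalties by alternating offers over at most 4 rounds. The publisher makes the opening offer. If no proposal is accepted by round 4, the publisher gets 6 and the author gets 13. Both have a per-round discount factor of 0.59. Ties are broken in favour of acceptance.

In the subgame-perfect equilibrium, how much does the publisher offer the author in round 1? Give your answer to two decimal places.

43.50

Round 4 (the author proposes): the publisher gets 6 if talks fail, so the author offers 6 and keeps 94.
Round 3 (the publisher proposes): the author can get 94 next round, worth 0.59 × 94 = 55.46 now; the publisher offers that and keeps 44.54.
Round 2 (the author proposes): the publisher can get 44.54 next round, worth 0.59 × 44.54 = 26.2786 now, so the author offers 26.2786, keeping 73.7214.
Round 1 (the publisher proposes): the author can get 73.7214 next round, worth 0.59 × 73.7214 = 43.495626 now, so the publisher offers 43.495626, keeping 56.504374.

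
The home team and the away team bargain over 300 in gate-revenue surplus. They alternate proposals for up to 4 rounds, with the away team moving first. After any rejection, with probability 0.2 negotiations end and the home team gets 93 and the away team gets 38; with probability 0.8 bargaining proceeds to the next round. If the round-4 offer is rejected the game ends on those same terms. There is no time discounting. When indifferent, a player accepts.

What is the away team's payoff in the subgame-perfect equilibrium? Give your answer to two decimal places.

93.43

Round 4 (the home team proposes): the away team gets 38 if talks fail, so the home team offers 38 and keeps 262.
Round 3 (the away team proposes): rejecting gives the home team an expected 0.8 × 262 + 0.2 × 93 = 228.2. The away team offers 228.2 and keeps 300 − 228.2 = 71.8.
Round 2 (the home team proposes): rejecting gives the away team an expected 0.8 × 71.8 + 0.2 × 38 = 65.04, so the home team offers 65.04, keeping 234.96.
Round 1 (the away team proposes): rejecting gives the home team an expected 0.8 × 234.96 + 0.2 × 93 = 206.568; the away team offers that and keeps 93.432.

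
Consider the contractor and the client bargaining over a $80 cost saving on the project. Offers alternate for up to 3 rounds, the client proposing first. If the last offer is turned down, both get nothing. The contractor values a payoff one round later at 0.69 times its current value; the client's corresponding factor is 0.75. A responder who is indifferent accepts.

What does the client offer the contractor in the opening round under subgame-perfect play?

Round 3 (the client proposes): rejection yields 0 for the contractor; the client offers 0 and keeps 80.
Round 2 (the contractor proposes): the client can get 80 next round, worth 0.75 × 80 = 60 now. The contractor offers 60 and keeps 80 − 60 = 20.
Round 1 (the client proposes): the contractor can get 20 next round, worth 0.69 × 20 = 13.8 now, so the client offers 13.8, keeping 66.2.

13.8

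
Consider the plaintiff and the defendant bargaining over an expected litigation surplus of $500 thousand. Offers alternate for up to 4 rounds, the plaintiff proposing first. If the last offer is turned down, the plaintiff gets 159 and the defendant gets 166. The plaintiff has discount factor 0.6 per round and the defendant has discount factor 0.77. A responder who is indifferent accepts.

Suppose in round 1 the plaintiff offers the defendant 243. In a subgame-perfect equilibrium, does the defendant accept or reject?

Reject

Round 4 (the defendant proposes): the plaintiff gets 159 if talks fail, so the defendant offers 159 and keeps 341.
Round 3 (the plaintiff proposes): the defendant can get 341 next round, worth 0.77 × 341 = 262.57 now, so the plaintiff offers 262.57, keeping 237.43.
Round 2 (the defendant proposes): the plaintiff can get 237.43 next round, worth 0.6 × 237.43 = 142.458 now. The defendant offers 142.458 and keeps 500 − 142.458 = 357.542.
So by rejecting in round 1, the defendant gets 357.542 next round, worth 0.77 × 357.542 = 275.30734 now.
Offer 243 < 275.30734, so the defendant rejects.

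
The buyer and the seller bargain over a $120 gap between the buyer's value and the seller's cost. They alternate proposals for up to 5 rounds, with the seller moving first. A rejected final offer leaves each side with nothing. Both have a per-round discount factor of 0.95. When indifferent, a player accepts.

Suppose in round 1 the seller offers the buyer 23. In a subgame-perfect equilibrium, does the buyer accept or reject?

Work out the buyer's continuation value if the offer is rejected.
Round 5 (the seller proposes): rejection yields 0 for the buyer; the seller offers 0 and keeps 120.
Round 4 (the buyer proposes): the seller can get 120 next round, worth 0.95 × 120 = 114 now. The buyer offers 114 and keeps 120 − 114 = 6.
Round 3 (the seller proposes): the buyer can get 6 next round, worth 0.95 × 6 = 5.7 now. The seller offers 5.7 and keeps 120 − 5.7 = 114.3.
Round 2 (the buyer proposes): the seller can get 114.3 next round, worth 0.95 × 114.3 = 108.585 now, so the buyer offers 108.585, keeping 11.415.
So by rejecting in round 1, the buyer gets 11.415 next round, worth 0.95 × 11.415 = 10.84425 now.
Offer 23 ≥ 10.84425, so the buyer accepts.

Accept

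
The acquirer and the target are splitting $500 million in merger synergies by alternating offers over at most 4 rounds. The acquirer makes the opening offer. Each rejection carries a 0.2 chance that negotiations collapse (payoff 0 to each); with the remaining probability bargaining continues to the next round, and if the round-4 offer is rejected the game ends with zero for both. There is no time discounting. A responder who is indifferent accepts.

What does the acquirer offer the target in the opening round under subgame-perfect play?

Round 4 (the target proposes): the acquirer will accept anything ≥ 0, so the target offers 0 and keeps 500.
Round 3 (the acquirer proposes): rejecting gives the target an expected 0.8 × 500 = 400. The acquirer offers 400 and keeps 500 − 400 = 100.
Round 2 (the target proposes): rejecting gives the acquirer an expected 0.8 × 100 = 80, so the target offers 80, keeping 420.
Round 1 (the acquirer proposes): rejecting gives the target an expected 0.8 × 420 = 336; the acquirer offers that and keeps 164.

336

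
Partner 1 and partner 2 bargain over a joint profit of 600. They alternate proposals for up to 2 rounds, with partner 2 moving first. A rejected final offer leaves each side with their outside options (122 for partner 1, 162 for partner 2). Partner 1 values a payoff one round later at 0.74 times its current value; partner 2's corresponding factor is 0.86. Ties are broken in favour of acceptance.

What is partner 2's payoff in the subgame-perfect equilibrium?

Round 2 (partner 1 proposes): partner 2 gets 162 if talks fail, so partner 1 offers 162 and keeps 438.
Round 1 (partner 2 proposes): partner 1 can get 438 next round, worth 0.74 × 438 = 324.12 now. Partner 2 offers 324.12 and keeps 600 − 324.12 = 275.88.

275.88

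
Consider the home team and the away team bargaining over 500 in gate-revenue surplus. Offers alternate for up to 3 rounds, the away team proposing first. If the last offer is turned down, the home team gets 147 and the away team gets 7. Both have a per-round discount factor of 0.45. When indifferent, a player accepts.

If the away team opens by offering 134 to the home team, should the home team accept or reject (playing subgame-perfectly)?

Work out the home team's continuation value if the offer is rejected.
Round 3 (the away team proposes): the home team gets 147 if talks fail, so the away team offers 147 and keeps 353.
Round 2 (the home team proposes): the away team can get 353 next round, worth 0.45 × 353 = 158.85 now, so the home team offers 158.85, keeping 341.15.
So by rejecting in round 1, the home team gets 341.15 next round, worth 0.45 × 341.15 = 153.5175 now.
Offer 134 < 153.5175, so the home team rejects.

Reject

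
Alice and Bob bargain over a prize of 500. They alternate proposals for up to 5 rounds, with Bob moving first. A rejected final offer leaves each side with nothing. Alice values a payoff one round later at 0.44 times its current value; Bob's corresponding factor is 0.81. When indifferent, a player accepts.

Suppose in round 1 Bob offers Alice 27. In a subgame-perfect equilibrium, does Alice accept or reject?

Reject

Round 5 (Bob proposes): rejection yields 0 for Alice; Bob offers 0 and keeps 500.
Round 4 (Alice proposes): Bob can get 500 next round, worth 0.81 × 500 = 405 now, so Alice offers 405, keeping 95.
Round 3 (Bob proposes): Alice can get 95 next round, worth 0.44 × 95 = 41.8 now. Bob offers 41.8 and keeps 500 − 41.8 = 458.2.
Round 2 (Alice proposes): Bob can get 458.2 next round, worth 0.81 × 458.2 = 371.142 now. Alice offers 371.142 and keeps 500 − 371.142 = 128.858.
So by rejecting in round 1, Alice gets 128.858 next round, worth 0.44 × 128.858 = 56.69752 now.
Offer 27 < 56.69752, so Alice rejects.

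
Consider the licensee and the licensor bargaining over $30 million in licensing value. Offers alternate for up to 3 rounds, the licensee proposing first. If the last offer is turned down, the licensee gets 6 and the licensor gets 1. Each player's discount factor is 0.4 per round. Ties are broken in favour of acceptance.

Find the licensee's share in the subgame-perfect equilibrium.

Work backward from the last round.
Round 3 (the licensee proposes): the licensor gets 1 if talks fail, so the licensee offers 1 and keeps 29.
Round 2 (the licensor proposes): the licensee can get 29 next round, worth 0.4 × 29 = 11.6 now, so the licensor offers 11.6, keeping 18.4.
Round 1 (the licensee proposes): the licensor can get 18.4 next round, worth 0.4 × 18.4 = 7.36 now. The licensee offers 7.36 and keeps 30 − 7.36 = 22.64.

22.64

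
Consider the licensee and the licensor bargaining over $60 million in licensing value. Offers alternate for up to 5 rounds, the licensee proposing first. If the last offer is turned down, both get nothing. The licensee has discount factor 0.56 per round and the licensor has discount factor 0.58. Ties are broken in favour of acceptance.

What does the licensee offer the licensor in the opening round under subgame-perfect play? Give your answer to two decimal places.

By backward induction:
Round 5 (the licensee proposes): rejection yields 0 for the licensor; the licensee offers 0 and keeps 60.
Round 4 (the licensor proposes): the licensee can get 60 next round, worth 0.56 × 60 = 33.6 now. The licensor offers 33.6 and keeps 60 − 33.6 = 26.4.
Round 3 (the licensee proposes): the licensor can get 26.4 next round, worth 0.58 × 26.4 = 15.312 now, so the licensee offers 15.312, keeping 44.688.
Round 2 (the licensor proposes): the licensee can get 44.688 next round, worth 0.56 × 44.688 = 25.02528 now. The licensor offers 25.02528 and keeps 60 − 25.02528 = 34.97472.
Round 1 (the licensee proposes): the licensor can get 34.97472 next round, worth 0.58 × 34.97472 = 20.2853376 now, so the licensee offers 20.2853376, keeping 39.7146624.

20.29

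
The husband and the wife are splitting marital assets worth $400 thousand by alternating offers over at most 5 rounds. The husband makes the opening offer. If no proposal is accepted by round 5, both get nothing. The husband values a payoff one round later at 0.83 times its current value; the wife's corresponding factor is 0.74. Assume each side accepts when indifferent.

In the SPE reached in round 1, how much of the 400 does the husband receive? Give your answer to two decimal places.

318.77

Round 5 (the husband proposes): the wife will accept anything ≥ 0, so the husband offers 0 and keeps 400.
Round 4 (the wife proposes): the husband can get 400 next round, worth 0.83 × 400 = 332 now, so the wife offers 332, keeping 68.
Round 3 (the husband proposes): the wife can get 68 next round, worth 0.74 × 68 = 50.32 now. The husband offers 50.32 and keeps 400 − 50.32 = 349.68.
Round 2 (the wife proposes): the husband can get 349.68 next round, worth 0.83 × 349.68 = 290.2344 now, so the wife offers 290.2344, keeping 109.7656.
Round 1 (the husband proposes): the wife can get 109.7656 next round, worth 0.74 × 109.7656 = 81.226544 now. The husband offers 81.226544 and keeps 400 − 81.226544 = 318.773456.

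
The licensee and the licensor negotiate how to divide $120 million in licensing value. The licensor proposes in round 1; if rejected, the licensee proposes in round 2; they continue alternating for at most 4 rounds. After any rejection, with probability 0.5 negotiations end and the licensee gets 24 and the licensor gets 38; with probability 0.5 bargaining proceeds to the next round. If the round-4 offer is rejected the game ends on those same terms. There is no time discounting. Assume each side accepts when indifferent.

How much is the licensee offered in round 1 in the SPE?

Round 4 (the licensee proposes): the licensor gets 38 if talks fail, so the licensee offers 38 and keeps 82.
Round 3 (the licensor proposes): rejecting gives the licensee an expected 0.5 × 82 + 0.5 × 24 = 53; the licensor offers that and keeps 67.
Round 2 (the licensee proposes): rejecting gives the licensor an expected 0.5 × 67 + 0.5 × 38 = 52.5. The licensee offers 52.5 and keeps 120 − 52.5 = 67.5.
Round 1 (the licensor proposes): rejecting gives the licensee an expected 0.5 × 67.5 + 0.5 × 24 = 45.75, so the licensor offers 45.75, keeping 74.25.

45.75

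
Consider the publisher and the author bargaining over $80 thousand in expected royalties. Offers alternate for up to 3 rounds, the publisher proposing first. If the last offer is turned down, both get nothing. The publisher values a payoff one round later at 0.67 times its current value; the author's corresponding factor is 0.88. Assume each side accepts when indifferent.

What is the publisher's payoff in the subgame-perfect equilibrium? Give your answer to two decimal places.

Round 3 (the publisher proposes): rejection yields 0 for the author; the publisher offers 0 and keeps 80.
Round 2 (the author proposes): the publisher can get 80 next round, worth 0.67 × 80 = 53.6 now; the author offers that and keeps 26.4.
Round 1 (the publisher proposes): the author can get 26.4 next round, worth 0.88 × 26.4 = 23.232 now; the publisher offers that and keeps 56.768.

56.77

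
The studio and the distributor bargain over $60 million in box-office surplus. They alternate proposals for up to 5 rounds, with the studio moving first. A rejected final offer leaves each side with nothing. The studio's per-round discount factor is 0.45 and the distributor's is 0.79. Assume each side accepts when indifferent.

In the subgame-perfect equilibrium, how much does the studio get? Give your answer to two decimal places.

By backward induction:
Round 5 (the studio proposes): the distributor will accept anything ≥ 0, so the studio offers 0 and keeps 60.
Round 4 (the distributor proposes): the studio can get 60 next round, worth 0.45 × 60 = 27 now; the distributor offers that and keeps 33.
Round 3 (the studio proposes): the distributor can get 33 next round, worth 0.79 × 33 = 26.07 now; the studio offers that and keeps 33.93.
Round 2 (the distributor proposes): the studio can get 33.93 next round, worth 0.45 × 33.93 = 15.2685 now. The distributor offers 15.2685 and keeps 60 − 15.2685 = 44.7315.
Round 1 (the studio proposes): the distributor can get 44.7315 next round, worth 0.79 × 44.7315 = 35.337885 now, so the studio offers 35.337885, keeping 24.662115.

24.66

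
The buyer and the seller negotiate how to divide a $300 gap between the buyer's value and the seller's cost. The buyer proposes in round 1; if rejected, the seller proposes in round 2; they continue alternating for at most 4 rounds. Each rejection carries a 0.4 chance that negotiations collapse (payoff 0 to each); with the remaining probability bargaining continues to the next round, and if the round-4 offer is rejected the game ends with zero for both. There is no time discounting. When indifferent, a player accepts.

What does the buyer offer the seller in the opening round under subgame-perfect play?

By backward induction:
Round 4 (the seller proposes): rejection yields 0 for the buyer; the seller offers 0 and keeps 300.
Round 3 (the buyer proposes): rejecting gives the seller an expected 0.6 × 300 = 180; the buyer offers that and keeps 120.
Round 2 (the seller proposes): rejecting gives the buyer an expected 0.6 × 120 = 72; the seller offers that and keeps 228.
Round 1 (the buyer proposes): rejecting gives the seller an expected 0.6 × 228 = 136.8. The buyer offers 136.8 and keeps 300 − 136.8 = 163.2.

136.8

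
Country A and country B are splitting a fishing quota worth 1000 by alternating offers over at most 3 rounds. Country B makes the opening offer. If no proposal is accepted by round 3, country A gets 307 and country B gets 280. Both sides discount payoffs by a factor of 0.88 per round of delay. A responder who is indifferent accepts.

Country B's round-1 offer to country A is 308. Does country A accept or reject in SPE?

Reject

Round 3 (country B proposes): country A gets 307 if talks fail, so country B offers 307 and keeps 693.
Round 2 (country A proposes): country B can get 693 next round, worth 0.88 × 693 = 609.84 now; country A offers that and keeps 390.16.
So by rejecting in round 1, country A gets 390.16 next round, worth 0.88 × 390.16 = 343.3408 now.
Offer 308 < 343.3408, so country A rejects.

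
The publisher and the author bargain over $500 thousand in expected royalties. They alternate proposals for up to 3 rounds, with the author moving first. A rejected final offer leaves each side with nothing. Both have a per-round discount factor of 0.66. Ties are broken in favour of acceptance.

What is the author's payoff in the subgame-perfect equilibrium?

Round 3 (the author proposes): the publisher will accept anything ≥ 0, so the author offers 0 and keeps 500.
Round 2 (the publisher proposes): the author can get 500 next round, worth 0.66 × 500 = 330 now; the publisher offers that and keeps 170.
Round 1 (the author proposes): the publisher can get 170 next round, worth 0.66 × 170 = 112.2 now, so the author offers 112.2, keeping 387.8.

387.8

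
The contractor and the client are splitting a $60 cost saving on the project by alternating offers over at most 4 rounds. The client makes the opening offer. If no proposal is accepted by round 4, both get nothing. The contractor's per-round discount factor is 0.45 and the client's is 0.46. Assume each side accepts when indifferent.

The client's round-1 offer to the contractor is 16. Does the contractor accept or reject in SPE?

Reject

Round 4 (the contractor proposes): rejection yields 0 for the client; the contractor offers 0 and keeps 60.
Round 3 (the client proposes): the contractor can get 60 next round, worth 0.45 × 60 = 27 now; the client offers that and keeps 33.
Round 2 (the contractor proposes): the client can get 33 next round, worth 0.46 × 33 = 15.18 now; the contractor offers that and keeps 44.82.
So by rejecting in round 1, the contractor gets 44.82 next round, worth 0.45 × 44.82 = 20.169 now.
Offer 16 < 20.169, so the contractor rejects.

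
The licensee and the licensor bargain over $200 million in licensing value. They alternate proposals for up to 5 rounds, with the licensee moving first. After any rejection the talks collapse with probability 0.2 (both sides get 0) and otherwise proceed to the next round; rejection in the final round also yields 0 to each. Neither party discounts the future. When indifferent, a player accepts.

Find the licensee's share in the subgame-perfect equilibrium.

147.52

Round 5 (the licensee proposes): rejection yields 0 for the licensor; the licensee offers 0 and keeps 200.
Round 4 (the licensor proposes): rejecting gives the licensee an expected 0.8 × 200 = 160, so the licensor offers 160, keeping 40.
Round 3 (the licensee proposes): rejecting gives the licensor an expected 0.8 × 40 = 32. The licensee offers 32 and keeps 200 − 32 = 168.
Round 2 (the licensor proposes): rejecting gives the licensee an expected 0.8 × 168 = 134.4, so the licensor offers 134.4, keeping 65.6.
Round 1 (the licensee proposes): rejecting gives the licensor an expected 0.8 × 65.6 = 52.48, so the licensee offers 52.48, keeping 147.52.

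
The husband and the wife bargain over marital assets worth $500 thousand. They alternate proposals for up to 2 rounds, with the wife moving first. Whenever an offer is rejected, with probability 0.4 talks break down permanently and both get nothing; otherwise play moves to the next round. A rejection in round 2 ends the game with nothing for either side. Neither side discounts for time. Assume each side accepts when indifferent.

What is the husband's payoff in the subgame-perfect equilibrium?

300

Round 2 (the husband proposes): the wife will accept anything ≥ 0, so the husband offers 0 and keeps 500.
Round 1 (the wife proposes): rejecting gives the husband an expected 0.6 × 500 = 300, so the wife offers 300, keeping 200.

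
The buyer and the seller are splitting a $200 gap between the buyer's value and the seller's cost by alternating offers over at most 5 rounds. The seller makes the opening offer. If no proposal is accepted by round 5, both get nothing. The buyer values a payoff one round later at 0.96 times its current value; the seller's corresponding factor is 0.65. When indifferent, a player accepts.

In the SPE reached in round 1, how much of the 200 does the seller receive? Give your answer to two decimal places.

90.87

Round 5 (the seller proposes): rejection yields 0 for the buyer; the seller offers 0 and keeps 200.
Round 4 (the buyer proposes): the seller can get 200 next round, worth 0.65 × 200 = 130 now. The buyer offers 130 and keeps 200 − 130 = 70.
Round 3 (the seller proposes): the buyer can get 70 next round, worth 0.96 × 70 = 67.2 now, so the seller offers 67.2, keeping 132.8.
Round 2 (the buyer proposes): the seller can get 132.8 next round, worth 0.65 × 132.8 = 86.32 now, so the buyer offers 86.32, keeping 113.68.
Round 1 (the seller proposes): the buyer can get 113.68 next round, worth 0.96 × 113.68 = 109.1328 now, so the seller offers 109.1328, keeping 90.8672.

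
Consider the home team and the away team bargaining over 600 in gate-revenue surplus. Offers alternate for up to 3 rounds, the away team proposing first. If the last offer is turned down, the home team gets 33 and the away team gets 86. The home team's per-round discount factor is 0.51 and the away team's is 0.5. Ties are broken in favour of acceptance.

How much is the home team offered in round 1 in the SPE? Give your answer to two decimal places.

161.42

Round 3 (the away team proposes): the home team gets 33 if talks fail, so the away team offers 33 and keeps 567.
Round 2 (the home team proposes): the away team can get 567 next round, worth 0.5 × 567 = 283.5 now, so the home team offers 283.5, keeping 316.5.
Round 1 (the away team proposes): the home team can get 316.5 next round, worth 0.51 × 316.5 = 161.415 now. The away team offers 161.415 and keeps 600 − 161.415 = 438.585.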